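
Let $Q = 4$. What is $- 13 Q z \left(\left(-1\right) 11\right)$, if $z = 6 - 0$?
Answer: $3432$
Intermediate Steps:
$z = 6$ ($z = 6 + 0 = 6$)
$- 13 Q z \left(\left(-1\right) 11\right) = - 13 \cdot 4 \cdot 6 \left(\left(-1\right) 11\right) = \left(-13\right) 24 \left(-11\right) = \left(-312\right) \left(-11\right) = 3432$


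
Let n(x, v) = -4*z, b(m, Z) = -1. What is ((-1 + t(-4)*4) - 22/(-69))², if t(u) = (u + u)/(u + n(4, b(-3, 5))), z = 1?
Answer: 52441/4761 ≈ 11.015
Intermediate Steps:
n(x, v) = -4 (n(x, v) = -4*1 = -4)
t(u) = 2*u/(-4 + u) (t(u) = (u + u)/(u - 4) = (2*u)/(-4 + u) = 2*u/(-4 + u))
((-1 + t(-4)*4) - 22/(-69))² = ((-1 + (2*(-4)/(-4 - 4))*4) - 22/(-69))² = ((-1 + (2*(-4)/(-8))*4) - 22*(-1/69))² = ((-1 + (2*(-4)*(-⅛))*4) + 22/69)² = ((-1 + 1*4) + 22/69)² = ((-1 + 4) + 22/69)² = (3 + 22/69)² = (229/69)² = 52441/4761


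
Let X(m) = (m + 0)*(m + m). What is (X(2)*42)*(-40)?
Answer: -13440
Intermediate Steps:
X(m) = 2*m² (X(m) = m*(2*m) = 2*m²)
(X(2)*42)*(-40) = ((2*2²)*42)*(-40) = ((2*4)*42)*(-40) = (8*42)*(-40) = 336*(-40) = -13440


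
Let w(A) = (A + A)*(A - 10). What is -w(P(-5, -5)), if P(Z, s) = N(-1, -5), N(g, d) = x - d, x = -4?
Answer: 18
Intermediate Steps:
N(g, d) = -4 - d
P(Z, s) = 1 (P(Z, s) = -4 - 1*(-5) = -4 + 5 = 1)
w(A) = 2*A*(-10 + A) (w(A) = (2*A)*(-10 + A) = 2*A*(-10 + A))
-w(P(-5, -5)) = -2*(-10 + 1) = -2*(-9) = -1*(-18) = 18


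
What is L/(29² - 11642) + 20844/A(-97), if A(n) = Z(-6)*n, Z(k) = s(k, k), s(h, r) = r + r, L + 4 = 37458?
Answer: 15128299/1047697 ≈ 14.440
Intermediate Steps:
L = 37454 (L = -4 + 37458 = 37454)
s(h, r) = 2*r
Z(k) = 2*k
A(n) = -12*n (A(n) = (2*(-6))*n = -12*n)
L/(29² - 11642) + 20844/A(-97) = 37454/(29² - 11642) + 20844/((-12*(-97))) = 37454/(841 - 11642) + 20844/1164 = 37454/(-10801) + 20844*(1/1164) = 37454*(-1/10801) + 1737/97 = -37454/10801 + 1737/97 = 15128299/1047697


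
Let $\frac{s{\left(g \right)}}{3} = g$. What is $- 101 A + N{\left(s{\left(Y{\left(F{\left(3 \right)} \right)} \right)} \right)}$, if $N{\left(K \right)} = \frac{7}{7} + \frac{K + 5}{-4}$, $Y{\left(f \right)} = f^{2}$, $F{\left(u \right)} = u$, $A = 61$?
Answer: $-6168$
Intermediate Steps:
$s{\left(g \right)} = 3 g$
$N{\left(K \right)} = - \frac{1}{4} - \frac{K}{4}$ ($N{\left(K \right)} = 7 \cdot \frac{1}{7} + \left(5 + K\right) \left(- \frac{1}{4}\right) = 1 - \left(\frac{5}{4} + \frac{K}{4}\right) = - \frac{1}{4} - \frac{K}{4}$)
$- 101 A + N{\left(s{\left(Y{\left(F{\left(3 \right)} \right)} \right)} \right)} = \left(-101\right) 61 - \left(\frac{1}{4} + \frac{3 \cdot 3^{2}}{4}\right) = -6161 - \left(\frac{1}{4} + \frac{3 \cdot 9}{4}\right) = -6161 - 7 = -6168$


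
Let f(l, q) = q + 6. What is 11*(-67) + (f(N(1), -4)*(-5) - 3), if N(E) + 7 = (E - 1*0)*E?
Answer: -750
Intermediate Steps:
N(E) = -7 + E**2 (N(E) = -7 + (E - 1*0)*E = -7 + (E + 0)*E = -7 + E*E = -7 + E**2)
f(l, q) = 6 + q
11*(-67) + (f(N(1), -4)*(-5) - 3) = 11*(-67) + ((6 - 4)*(-5) - 3) = -737 + (2*(-5) - 3) = -737 + (-10 - 3) = -737 - 13 = -750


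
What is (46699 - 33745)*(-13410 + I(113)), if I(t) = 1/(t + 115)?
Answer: -6601097161/38 ≈ -1.7371e+8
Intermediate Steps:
I(t) = 1/(115 + t)
(46699 - 33745)*(-13410 + I(113)) = (46699 - 33745)*(-13410 + 1/(115 + 113)) = 12954*(-13410 + 1/228) = 12954*(-3057479/228) = -6601097161/38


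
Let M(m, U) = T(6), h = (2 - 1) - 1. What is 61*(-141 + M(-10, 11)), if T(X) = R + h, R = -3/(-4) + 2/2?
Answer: -33977/4 ≈ -8494.3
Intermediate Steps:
h = 0 (h = 1 - 1 = 0)
R = 7/4 (R = -3*(-¼) + 2*(½) = ¾ + 1 = 7/4 ≈ 1.7500)
T(X) = 7/4 (T(X) = 7/4 + 0 = 7/4)
M(m, U) = 7/4
61*(-141 + M(-10, 11)) = 61*(-141 + 7/4) = 61*(-557/4) = -33977/4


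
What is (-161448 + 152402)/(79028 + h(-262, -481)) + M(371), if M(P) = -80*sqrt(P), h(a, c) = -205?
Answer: -9046/78823 - 80*sqrt(371) ≈ -1541.0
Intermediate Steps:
(-161448 + 152402)/(79028 + h(-262, -481)) + M(371) = (-161448 + 152402)/(79028 - 205) - 80*sqrt(371) = -9046/78823 - 80*sqrt(371)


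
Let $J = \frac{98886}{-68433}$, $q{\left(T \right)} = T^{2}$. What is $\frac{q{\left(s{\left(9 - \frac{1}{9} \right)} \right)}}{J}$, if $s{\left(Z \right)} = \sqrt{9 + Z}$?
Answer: $- \frac{3672571}{296658} \approx -12.38$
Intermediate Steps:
$J = - \frac{32962}{22811}$ ($J = 98886 \left(- \frac{1}{68433}\right) = - \frac{32962}{22811} \approx -1.445$)
$\frac{q{\left(s{\left(9 - \frac{1}{9} \right)} \right)}}{J} = \frac{\left(\sqrt{9 + \left(9 - \frac{1}{9}\right)}\right)^{2}}{- \frac{32962}{22811}} = \left(\sqrt{9 + \left(9 - \frac{1}{9}\right)}\right)^{2} \left(- \frac{22811}{32962}\right) = \left(\sqrt{9 + \frac{80}{9}}\right)^{2} \left(- \frac{22811}{32962}\right) = \left(\sqrt{\frac{161}{9}}\right)^{2} \left(- \frac{22811}{32962}\right) = \left(\frac{\sqrt{161}}{3}\right)^{2} \left(- \frac{22811}{32962}\right) = \frac{161}{9} \left(- \frac{22811}{32962}\right) = - \frac{3672571}{296658}$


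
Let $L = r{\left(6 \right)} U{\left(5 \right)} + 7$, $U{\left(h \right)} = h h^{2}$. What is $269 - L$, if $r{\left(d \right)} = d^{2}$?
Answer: $-4238$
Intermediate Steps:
$U{\left(h \right)} = h^{3}$
$L = 4507$ ($L = 6^{2} \cdot 5^{3} + 7 = 36 \cdot 125 + 7 = 4500 + 7 = 4507$)
$269 - L = 269 - 4507 = -4238$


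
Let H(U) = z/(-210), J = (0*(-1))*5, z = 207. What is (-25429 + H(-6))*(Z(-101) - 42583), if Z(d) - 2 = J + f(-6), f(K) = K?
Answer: 75809076113/70 ≈ 1.0830e+9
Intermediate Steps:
J = 0 (J = 0*5 = 0)
H(U) = -69/70 (H(U) = 207/(-210) = 207*(-1/210) = -69/70)
Z(d) = -4 (Z(d) = 2 + (0 - 6) = 2 - 6 = -4)
(-25429 + H(-6))*(Z(-101) - 42583) = (-25429 - 69/70)*(-4 - 42583) = -1780099/70*(-42587) = 75809076113/70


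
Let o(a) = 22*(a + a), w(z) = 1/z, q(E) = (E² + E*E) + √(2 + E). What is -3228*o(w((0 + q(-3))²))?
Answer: -45876336/105625 + 5113152*I/105625 ≈ -434.33 + 48.409*I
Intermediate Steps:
q(E) = √(2 + E) + 2*E² (q(E) = (E² + E²) + √(2 + E) = 2*E² + √(2 + E) = √(2 + E) + 2*E²)
o(a) = 44*a (o(a) = 22*(2*a) = 44*a)
-3228*o(w((0 + q(-3))²)) = -142032/((0 + (√(2 - 3) + 2*(-3)²))²) = -142032/((0 + (√(-1) + 2*9))²) = -142032/((0 + (I + 18))²) = -142032/((0 + (18 + I))²) = -142032/((18 + I)²) = -142032/(18 + I)²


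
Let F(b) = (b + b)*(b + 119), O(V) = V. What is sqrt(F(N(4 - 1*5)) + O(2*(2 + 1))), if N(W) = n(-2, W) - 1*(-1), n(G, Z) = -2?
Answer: I*sqrt(230) ≈ 15.166*I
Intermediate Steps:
N(W) = -1 (N(W) = -2 - 1*(-1) = -2 + 1 = -1)
F(b) = 2*b*(119 + b) (F(b) = (2*b)*(119 + b) = 2*b*(119 + b))
sqrt(F(N(4 - 1*5)) + O(2*(2 + 1))) = sqrt(2*(-1)*(119 - 1) + 2*(2 + 1)) = sqrt(2*(-1)*118 + 2*3) = sqrt(-236 + 6) = sqrt(-230) = I*sqrt(230)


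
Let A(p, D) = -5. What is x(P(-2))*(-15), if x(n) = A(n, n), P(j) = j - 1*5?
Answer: 75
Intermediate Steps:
P(j) = -5 + j (P(j) = j - 5 = -5 + j)
x(n) = -5
x(P(-2))*(-15) = -5*(-15) = 75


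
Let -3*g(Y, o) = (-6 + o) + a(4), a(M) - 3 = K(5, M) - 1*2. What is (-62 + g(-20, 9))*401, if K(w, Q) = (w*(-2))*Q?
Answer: -20050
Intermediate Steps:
K(w, Q) = -2*Q*w (K(w, Q) = (-2*w)*Q = -2*Q*w)
a(M) = 1 - 10*M (a(M) = 3 + (-2*M*5 - 1*2) = 3 + (-10*M - 2) = 3 + (-2 - 10*M) = 1 - 10*M)
g(Y, o) = 15 - o/3 (g(Y, o) = -((-6 + o) + (1 - 10*4))/3 = -((-6 + o) + (1 - 40))/3 = -((-6 + o) - 39)/3 = -(-45 + o)/3 = 15 - o/3)
(-62 + g(-20, 9))*401 = (-62 + (15 - 1/3*9))*401 = (-62 + (15 - 3))*401 = (-62 + 12)*401 = -50*401 = -20050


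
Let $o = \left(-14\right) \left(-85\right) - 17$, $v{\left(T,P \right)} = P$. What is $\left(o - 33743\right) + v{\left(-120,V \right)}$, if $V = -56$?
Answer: $-32626$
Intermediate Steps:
$o = 1173$ ($o = 1190 - 17 = 1173$)
$\left(o - 33743\right) + v{\left(-120,V \right)} = \left(1173 - 33743\right) - 56 = -32570 - 56 = -32626$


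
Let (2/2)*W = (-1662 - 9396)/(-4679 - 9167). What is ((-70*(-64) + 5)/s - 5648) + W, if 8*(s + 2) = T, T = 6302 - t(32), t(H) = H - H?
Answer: -17536170515/3108427 ≈ -5641.5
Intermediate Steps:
t(H) = 0
T = 6302 (T = 6302 - 1*0 = 6302 + 0 = 6302)
s = 3143/4 (s = -2 + (⅛)*6302 = -2 + 3151/4 = 3143/4 ≈ 785.75)
W = 5529/6923 (W = (-1662 - 9396)/(-4679 - 9167) = -11058/(-13846) = -11058*(-1/13846) = 5529/6923 ≈ 0.79864)
((-70*(-64) + 5)/s - 5648) + W = ((-70*(-64) + 5)/(3143/4) - 5648) + 5529/6923 = ((4480 + 5)*(4/3143) - 5648) + 5529/6923 = (4485*(4/3143) - 5648) + 5529/6923 = (17940/3143 - 5648) + 5529/6923 = -17733724/3143 + 5529/6923 = -17536170515/3108427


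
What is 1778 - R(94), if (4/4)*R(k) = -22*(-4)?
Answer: 1690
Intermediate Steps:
R(k) = 88 (R(k) = -22*(-4) = 88)
1778 - R(94) = 1778 - 1*88 = 1778 - 88 = 1690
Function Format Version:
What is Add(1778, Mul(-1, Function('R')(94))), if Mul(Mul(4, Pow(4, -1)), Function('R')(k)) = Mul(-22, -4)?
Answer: 1690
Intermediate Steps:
Function('R')(k) = 88 (Function('R')(k) = Mul(-22, -4) = 88)
Add(1778, Mul(-1, Function('R')(94))) = Add(1778, Mul(-1, 88)) = Add(1778, -88) = 1690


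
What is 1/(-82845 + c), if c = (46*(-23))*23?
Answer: -1/107179 ≈ -9.3302e-6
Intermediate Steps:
c = -24334 (c = -1058*23 = -24334)
1/(-82845 + c) = 1/(-82845 - 24334) = 1/(-107179) = -1/107179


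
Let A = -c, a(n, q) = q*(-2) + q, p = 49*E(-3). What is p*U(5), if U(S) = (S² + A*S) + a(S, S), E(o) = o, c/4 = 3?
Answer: 5880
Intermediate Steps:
c = 12 (c = 4*3 = 12)
p = -147 (p = 49*(-3) = -147)
a(n, q) = -q (a(n, q) = -2*q + q = -q)
A = -12 (A = -1*12 = -12)
U(S) = S² - 13*S (U(S) = (S² - 12*S) - S = S² - 13*S)
p*U(5) = -735*(-13 + 5) = -735*(-8) = -147*(-40) = 5880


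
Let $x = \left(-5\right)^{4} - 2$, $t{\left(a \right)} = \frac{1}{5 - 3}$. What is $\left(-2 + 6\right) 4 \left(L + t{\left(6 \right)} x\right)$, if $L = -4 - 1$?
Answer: $4904$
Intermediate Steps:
$L = -5$ ($L = -4 - 1 = -5$)
$t{\left(a \right)} = \frac{1}{2}$
$x = 623$ ($x = 625 - 2 = 623$)
$\left(-2 + 6\right) 4 \left(L + t{\left(6 \right)} x\right) = \left(-2 + 6\right) 4 \left(-5 + \frac{1}{2} \cdot 623\right) = 4 \cdot 4 \left(-5 + \frac{623}{2}\right) = 16 \cdot \frac{613}{2} = 4904$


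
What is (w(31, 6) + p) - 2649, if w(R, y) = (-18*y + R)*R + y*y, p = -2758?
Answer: -7758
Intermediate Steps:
w(R, y) = y**2 + R*(R - 18*y) (w(R, y) = (R - 18*y)*R + y**2 = R*(R - 18*y) + y**2 = y**2 + R*(R - 18*y))
(w(31, 6) + p) - 2649 = ((31**2 + 6**2 - 18*31*6) - 2758) - 2649 = ((961 + 36 - 3348) - 2758) - 2649 = (-2351 - 2758) - 2649 = -5109 - 2649 = -7758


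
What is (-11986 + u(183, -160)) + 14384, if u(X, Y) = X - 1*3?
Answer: 2578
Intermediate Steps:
u(X, Y) = -3 + X (u(X, Y) = X - 3 = -3 + X)
(-11986 + u(183, -160)) + 14384 = (-11986 + (-3 + 183)) + 14384 = (-11986 + 180) + 14384 = -11806 + 14384 = 2578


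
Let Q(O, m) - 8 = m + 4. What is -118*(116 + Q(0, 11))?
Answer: -16402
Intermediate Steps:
Q(O, m) = 12 + m (Q(O, m) = 8 + (m + 4) = 8 + (4 + m) = 12 + m)
-118*(116 + Q(0, 11)) = -118*(116 + (12 + 11)) = -118*(116 + 23) = -118*139 = -16402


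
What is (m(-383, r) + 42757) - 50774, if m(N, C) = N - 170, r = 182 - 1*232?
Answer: -8570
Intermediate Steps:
r = -50 (r = 182 - 232 = -50)
m(N, C) = -170 + N
(m(-383, r) + 42757) - 50774 = ((-170 - 383) + 42757) - 50774 = (-553 + 42757) - 50774 = 42204 - 50774 = -8570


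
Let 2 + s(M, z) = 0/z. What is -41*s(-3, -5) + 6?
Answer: 88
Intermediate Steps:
s(M, z) = -2 (s(M, z) = -2 + 0/z = -2 + 0 = -2)
-41*s(-3, -5) + 6 = -41*(-2) + 6 = 82 + 6 = 88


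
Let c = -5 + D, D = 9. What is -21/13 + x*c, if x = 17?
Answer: 863/13 ≈ 66.385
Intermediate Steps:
c = 4 (c = -5 + 9 = 4)
-21/13 + x*c = -21/13 + 17*4 = -21*1/13 + 68 = -21/13 + 68 = 863/13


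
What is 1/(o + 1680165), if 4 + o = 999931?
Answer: 1/2680092 ≈ 3.7312e-7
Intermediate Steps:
o = 999927 (o = -4 + 999931 = 999927)
1/(o + 1680165) = 1/(999927 + 1680165) = 1/2680092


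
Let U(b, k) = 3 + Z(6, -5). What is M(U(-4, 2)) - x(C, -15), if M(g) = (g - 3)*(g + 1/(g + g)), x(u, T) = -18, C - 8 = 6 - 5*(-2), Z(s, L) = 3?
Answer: 145/4 ≈ 36.250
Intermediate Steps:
U(b, k) = 6 (U(b, k) = 3 + 3 = 6)
C = 24 (C = 8 + (6 - 5*(-2)) = 8 + (6 + 10) = 8 + 16 = 24)
M(g) = (-3 + g)*(g + 1/(2*g))
M(U(-4, 2)) - x(C, -15) = (½ + 6² - 3*6 - 3/2/6) - 1*(-18) = (½ + 36 - 18 - 3/2*⅙) + 18 = (½ + 36 - 18 - ¼) + 18 = 73/4 + 18 = 145/4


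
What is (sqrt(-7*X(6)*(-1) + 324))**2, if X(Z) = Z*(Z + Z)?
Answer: 828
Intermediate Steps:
X(Z) = 2*Z**2 (X(Z) = Z*(2*Z) = 2*Z**2)
(sqrt(-7*X(6)*(-1) + 324))**2 = (sqrt(-14*6**2*(-1) + 324))**2 = (sqrt(-14*36*(-1) + 324))**2 = (sqrt(-7*72*(-1) + 324))**2 = (sqrt(-504*(-1) + 324))**2 = (sqrt(504 + 324))**2 = (sqrt(828))**2 = (6*sqrt(23))**2 = 828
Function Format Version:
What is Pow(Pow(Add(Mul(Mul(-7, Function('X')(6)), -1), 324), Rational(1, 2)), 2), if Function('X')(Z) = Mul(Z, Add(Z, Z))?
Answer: 828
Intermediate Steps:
Function('X')(Z) = Mul(2, Pow(Z, 2)) (Function('X')(Z) = Mul(Z, Mul(2, Z)) = Mul(2, Pow(Z, 2)))
Pow(Pow(Add(Mul(Mul(-7, Function('X')(6)), -1), 324), Rational(1, 2)), 2) = Pow(Pow(Add(Mul(Mul(-7, Mul(2, Pow(6, 2))), -1), 324), Rational(1, 2)), 2) = Pow(Pow(Add(Mul(Mul(-7, Mul(2, 36)), -1), 324), Rational(1, 2)), 2) = Pow(Pow(Add(Mul(Mul(-7, 72), -1), 324), Rational(1, 2)), 2) = Pow(Pow(Add(Mul(-504, -1), 324), Rational(1, 2)), 2) = Pow(Pow(Add(504, 324), Rational(1, 2)), 2) = Pow(Pow(828, Rational(1, 2)), 2) = Pow(Mul(6, Pow(23, Rational(1, 2))), 2) = 828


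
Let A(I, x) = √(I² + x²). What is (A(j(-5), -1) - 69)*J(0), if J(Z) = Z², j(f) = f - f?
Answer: 0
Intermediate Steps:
j(f) = 0
(A(j(-5), -1) - 69)*J(0) = (√(0² + (-1)²) - 69)*0² = (√(0 + 1) - 69)*0 = (√1 - 69)*0 = (1 - 69)*0 = -68*0 = 0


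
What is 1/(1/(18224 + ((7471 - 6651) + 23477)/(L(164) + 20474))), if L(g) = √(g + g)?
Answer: 1273285502455/69864058 - 8099*√82/69864058 ≈ 18225.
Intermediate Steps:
L(g) = √2*√g (L(g) = √(2*g) = √2*√g)
1/(1/(18224 + ((7471 - 6651) + 23477)/(L(164) + 20474))) = 1/(1/(18224 + ((7471 - 6651) + 23477)/(√2*√164 + 20474))) = 1/(1/(18224 + (820 + 23477)/(√2*(2*√41) + 20474))) = 1/(1/(18224 + 24297/(2*√82 + 20474))) = 1/(1/(18224 + 24297/(20474 + 2*√82))) = 18224 + 24297/(20474 + 2*√82)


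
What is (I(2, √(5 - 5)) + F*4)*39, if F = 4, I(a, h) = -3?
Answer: 507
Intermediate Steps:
(I(2, √(5 - 5)) + F*4)*39 = (-3 + 4*4)*39 = (-3 + 16)*39 = 13*39 = 507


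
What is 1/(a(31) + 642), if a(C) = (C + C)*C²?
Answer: 1/60224 ≈ 1.6605e-5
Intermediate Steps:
a(C) = 2*C³ (a(C) = (2*C)*C² = 2*C³)
1/(a(31) + 642) = 1/(2*31³ + 642) = 1/(2*29791 + 642) = 1/(59582 + 642) = 1/60224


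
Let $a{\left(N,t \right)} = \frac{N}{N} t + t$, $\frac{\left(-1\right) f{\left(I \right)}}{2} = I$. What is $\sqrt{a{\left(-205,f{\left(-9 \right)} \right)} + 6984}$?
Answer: $6 \sqrt{195} \approx 83.785$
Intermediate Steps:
$f{\left(I \right)} = - 2 I$
$a{\left(N,t \right)} = 2 t$ ($a{\left(N,t \right)} = 1 t + t = t + t = 2 t$)
$\sqrt{a{\left(-205,f{\left(-9 \right)} \right)} + 6984} = \sqrt{2 \left(\left(-2\right) \left(-9\right)\right) + 6984} = \sqrt{2 \cdot 18 + 6984} = \sqrt{36 + 6984} = \sqrt{7020} = 6 \sqrt{195}$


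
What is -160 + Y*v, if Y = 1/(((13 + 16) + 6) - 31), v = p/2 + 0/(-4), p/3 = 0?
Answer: -160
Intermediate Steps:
p = 0 (p = 3*0 = 0)
v = 0 (v = 0/2 + 0/(-4) = 0*(1/2) + 0*(-1/4) = 0 + 0 = 0)
Y = 1/4 (Y = 1/((29 + 6) - 31) = 1/(35 - 31) = 1/4 ≈ 0.25000)
-160 + Y*v = -160 + (1/4)*0 = -160 + 0 = -160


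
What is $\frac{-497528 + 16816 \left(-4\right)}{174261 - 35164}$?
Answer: $- \frac{564792}{139097} \approx -4.0604$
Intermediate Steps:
$\frac{-497528 + 16816 \left(-4\right)}{174261 - 35164} = \frac{-497528 - 67264}{139097} = \left(-564792\right) \frac{1}{139097} = - \frac{564792}{139097}$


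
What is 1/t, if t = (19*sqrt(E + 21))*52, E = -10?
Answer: sqrt(11)/10868 ≈ 0.00030517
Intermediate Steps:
t = 988*sqrt(11) (t = (19*sqrt(-10 + 21))*52 = (19*sqrt(11))*52 = 988*sqrt(11) ≈ 3276.8)
1/t = 1/(988*sqrt(11)) = sqrt(11)/10868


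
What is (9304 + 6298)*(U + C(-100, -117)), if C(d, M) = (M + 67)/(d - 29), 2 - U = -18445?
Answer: 37128282226/129 ≈ 2.8782e+8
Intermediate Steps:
U = 18447 (U = 2 - 1*(-18445) = 2 + 18445 = 18447)
C(d, M) = (67 + M)/(-29 + d)
(9304 + 6298)*(U + C(-100, -117)) = (9304 + 6298)*(18447 + (67 - 117)/(-29 - 100)) = 15602*(18447 - 50/(-129)) = 15602*(18447 - 1/129*(-50)) = 15602*(18447 + 50/129) = 15602*(2379713/129) = 37128282226/129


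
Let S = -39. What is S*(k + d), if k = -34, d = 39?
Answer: -195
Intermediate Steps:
S*(k + d) = -39*(-34 + 39) = -39*5 = -195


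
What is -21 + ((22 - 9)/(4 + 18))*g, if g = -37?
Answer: -943/22 ≈ -42.864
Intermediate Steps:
-21 + ((22 - 9)/(4 + 18))*g = -21 + ((22 - 9)/(4 + 18))*(-37) = -21 + (13/22)*(-37) = -21 - 481/22 = -943/22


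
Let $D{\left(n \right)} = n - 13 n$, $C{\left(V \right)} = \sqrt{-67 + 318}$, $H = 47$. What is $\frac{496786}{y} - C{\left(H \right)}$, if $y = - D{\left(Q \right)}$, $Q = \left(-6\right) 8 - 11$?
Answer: $- \frac{248393}{354} - \sqrt{251} \approx -717.52$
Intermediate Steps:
$C{\left(V \right)} = \sqrt{251}$
$Q = -59$ ($Q = -48 - 11 = -59$)
$D{\left(n \right)} = - 12 n$
$y = -708$ ($y = - \left(-12\right) \left(-59\right) = \left(-1\right) 708 = -708$)
$\frac{496786}{y} - C{\left(H \right)} = \frac{496786}{-708} - \sqrt{251} = 496786 \left(- \frac{1}{708}\right) - \sqrt{251} = - \frac{248393}{354} - \sqrt{251}$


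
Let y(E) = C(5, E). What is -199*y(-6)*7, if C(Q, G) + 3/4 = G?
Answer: 37611/4 ≈ 9402.8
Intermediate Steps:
C(Q, G) = -3/4 + G
y(E) = -3/4 + E
-199*y(-6)*7 = -199*(-3/4 - 6)*7 = -(-5373)*7/4 = -199*(-189/4) = 37611/4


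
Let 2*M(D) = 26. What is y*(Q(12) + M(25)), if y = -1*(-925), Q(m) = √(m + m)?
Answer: 12025 + 1850*√6 ≈ 16557.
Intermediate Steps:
Q(m) = √2*√m (Q(m) = √(2*m) = √2*√m)
M(D) = 13 (M(D) = (½)*26 = 13)
y = 925
y*(Q(12) + M(25)) = 925*(√2*√12 + 13) = 925*(√2*(2*√3) + 13) = 925*(2*√6 + 13) = 925*(13 + 2*√6) = 12025 + 1850*√6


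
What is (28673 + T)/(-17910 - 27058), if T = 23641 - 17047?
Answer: -35267/44968 ≈ -0.78427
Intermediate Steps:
T = 6594
(28673 + T)/(-17910 - 27058) = (28673 + 6594)/(-17910 - 27058) = 35267/(-44968) = 35267*(-1/44968) = -35267/44968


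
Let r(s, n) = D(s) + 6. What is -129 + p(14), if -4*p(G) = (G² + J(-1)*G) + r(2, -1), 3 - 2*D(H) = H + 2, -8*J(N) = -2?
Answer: -721/4 ≈ -180.25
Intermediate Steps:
J(N) = ¼ (J(N) = -⅛*(-2) = ¼)
D(H) = ½ - H/2 (D(H) = 3/2 - (H + 2)/2 = 3/2 - (2 + H)/2 = 3/2 + (-1 - H/2) = ½ - H/2)
r(s, n) = 13/2 - s/2 (r(s, n) = (½ - s/2) + 6 = 13/2 - s/2)
p(G) = -11/8 - G²/4 - G/16 (p(G) = -((G² + G/4) + (13/2 - ½*2))/4 = -((G² + G/4) + (13/2 - 1))/4 = -((G² + G/4) + 11/2)/4 = -(11/2 + G² + G/4)/4 = -11/8 - G²/4 - G/16)
-129 + p(14) = -129 + (-11/8 - ¼*14² - 1/16*14) = -129 + (-11/8 - ¼*196 - 7/8) = -129 + (-11/8 - 49 - 7/8) = -129 - 205/4 = -721/4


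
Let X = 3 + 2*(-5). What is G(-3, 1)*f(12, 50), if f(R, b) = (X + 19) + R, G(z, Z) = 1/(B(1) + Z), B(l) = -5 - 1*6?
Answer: -12/5 ≈ -2.4000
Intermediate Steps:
B(l) = -11 (B(l) = -5 - 6 = -11)
G(z, Z) = 1/(-11 + Z)
X = -7 (X = 3 - 10 = -7)
f(R, b) = 12 + R (f(R, b) = (-7 + 19) + R = 12 + R)
G(-3, 1)*f(12, 50) = (12 + 12)/(-11 + 1) = 24/(-10) = -⅒*24 = -12/5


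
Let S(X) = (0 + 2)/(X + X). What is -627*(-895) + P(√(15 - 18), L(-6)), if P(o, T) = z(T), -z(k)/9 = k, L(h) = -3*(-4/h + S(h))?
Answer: 1122357/2 ≈ 5.6118e+5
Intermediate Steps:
S(X) = 1/X (S(X) = 2/((2*X)) = 2*(1/(2*X)) = 1/X)
L(h) = 9/h (L(h) = -3*(-4/h + 1/h) = -(-9)/h = 9/h)
z(k) = -9*k
P(o, T) = -9*T
-627*(-895) + P(√(15 - 18), L(-6)) = -627*(-895) - 81/(-6) = 561165 - 81*(-1)/6 = 561165 - 9*(-3/2) = 561165 + 27/2 = 1122357/2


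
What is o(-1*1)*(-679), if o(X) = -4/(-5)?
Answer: -2716/5 ≈ -543.20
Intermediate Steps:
o(X) = ⅘ (o(X) = -4*(-⅕) = ⅘)
o(-1*1)*(-679) = (⅘)*(-679) = -2716/5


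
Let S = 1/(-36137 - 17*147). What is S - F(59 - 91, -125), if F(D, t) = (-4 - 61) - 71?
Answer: 5254495/38636 ≈ 136.00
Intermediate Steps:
F(D, t) = -136 (F(D, t) = -65 - 71 = -136)
S = -1/38636 (S = 1/(-36137 - 2499) = 1/(-38636) = -1/38636 ≈ -2.5883e-5)
S - F(59 - 91, -125) = -1/38636 - 1*(-136) = -1/38636 + 136 = 5254495/38636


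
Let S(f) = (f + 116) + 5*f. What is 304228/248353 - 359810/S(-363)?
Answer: 44993605533/256051943 ≈ 175.72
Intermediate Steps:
S(f) = 116 + 6*f (S(f) = (116 + f) + 5*f = 116 + 6*f)
304228/248353 - 359810/S(-363) = 304228/248353 - 359810/(116 + 6*(-363)) = 304228*(1/248353) - 359810/(116 - 2178) = 304228/248353 - 359810/(-2062) = 304228/248353 - 359810*(-1/2062) = 304228/248353 + 179905/1031 = 44993605533/256051943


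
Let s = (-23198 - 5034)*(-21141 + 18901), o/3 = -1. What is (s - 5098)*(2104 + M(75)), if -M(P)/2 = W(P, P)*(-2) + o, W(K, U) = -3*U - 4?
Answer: 75502090908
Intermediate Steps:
o = -3 (o = 3*(-1) = -3)
W(K, U) = -4 - 3*U
s = 63239680 (s = -28232*(-2240) = 63239680)
M(P) = -10 - 12*P (M(P) = -2*((-4 - 3*P)*(-2) - 3) = -2*((8 + 6*P) - 3) = -2*(5 + 6*P) = -10 - 12*P)
(s - 5098)*(2104 + M(75)) = (63239680 - 5098)*(2104 + (-10 - 12*75)) = 63234582*(2104 + (-10 - 900)) = 63234582*(2104 - 910) = 63234582*1194 = 75502090908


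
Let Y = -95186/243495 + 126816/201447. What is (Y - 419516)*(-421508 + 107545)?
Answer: 34183442743085684854/259530885 ≈ 1.3171e+11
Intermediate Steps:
Y = 61926602/259530885 (Y = -95186*1/243495 + 126816*(1/201447) = -13598/34785 + 42272/67149 = 61926602/259530885 ≈ 0.23861)
(Y - 419516)*(-421508 + 107545) = (61926602/259530885 - 419516)*(-421508 + 107545) = -108877296825058/259530885*(-313963) = 34183442743085684854/259530885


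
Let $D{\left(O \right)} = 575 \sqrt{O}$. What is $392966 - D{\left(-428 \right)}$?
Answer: $392966 - 1150 i \sqrt{107} \approx 3.9297 \cdot 10^{5} - 11896.0 i$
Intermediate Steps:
$392966 - D{\left(-428 \right)} = 392966 - 575 \sqrt{-428} = 392966 - 575 \cdot 2 i \sqrt{107} = 392966 - 1150 i \sqrt{107}$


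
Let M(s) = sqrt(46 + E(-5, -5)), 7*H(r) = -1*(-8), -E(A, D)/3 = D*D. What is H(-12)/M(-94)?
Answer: -8*I*sqrt(29)/203 ≈ -0.21222*I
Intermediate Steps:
E(A, D) = -3*D**2 (E(A, D) = -3*D*D = -3*D**2)
H(r) = 8/7 (H(r) = (-1*(-8))/7 = (1/7)*8 = 8/7)
M(s) = I*sqrt(29) (M(s) = sqrt(46 - 3*(-5)**2) = sqrt(46 - 3*25) = sqrt(46 - 75) = sqrt(-29) = I*sqrt(29))
H(-12)/M(-94) = 8/(7*((I*sqrt(29)))) = 8*(-I*sqrt(29)/29)/7 = -8*I*sqrt(29)/203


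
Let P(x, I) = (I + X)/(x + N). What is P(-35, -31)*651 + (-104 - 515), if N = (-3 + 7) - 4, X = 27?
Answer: -2723/5 ≈ -544.60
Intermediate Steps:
N = 0 (N = 4 - 4 = 0)
P(x, I) = (27 + I)/x (P(x, I) = (I + 27)/(x + 0) = (27 + I)/x)
P(-35, -31)*651 + (-104 - 515) = ((27 - 31)/(-35))*651 + (-104 - 515) = -1/35*(-4)*651 - 619 = (4/35)*651 - 619 = 372/5 - 619 = -2723/5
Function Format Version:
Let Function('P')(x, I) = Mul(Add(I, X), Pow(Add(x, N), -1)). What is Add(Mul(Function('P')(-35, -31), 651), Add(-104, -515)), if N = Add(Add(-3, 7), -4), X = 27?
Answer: Rational(-2723, 5) ≈ -544.60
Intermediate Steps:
N = 0 (N = Add(4, -4) = 0)
Function('P')(x, I) = Mul(Pow(x, -1), Add(27, I)) (Function('P')(x, I) = Mul(Add(I, 27), Pow(Add(x, 0), -1)) = Mul(Add(27, I), Pow(x, -1)) = Mul(Pow(x, -1), Add(27, I)))
Add(Mul(Function('P')(-35, -31), 651), Add(-104, -515)) = Add(Mul(Mul(Pow(-35, -1), Add(27, -31)), 651), Add(-104, -515)) = Add(Mul(Mul(Rational(-1, 35), -4), 651), -619) = Add(Mul(Rational(4, 35), 651), -619) = Add(Rational(372, 5), -619) = Rational(-2723, 5)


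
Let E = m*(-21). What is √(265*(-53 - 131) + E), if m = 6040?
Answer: 20*I*√439 ≈ 419.05*I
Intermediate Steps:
E = -126840 (E = 6040*(-21) = -126840)
√(265*(-53 - 131) + E) = √(265*(-53 - 131) - 126840) = √(265*(-184) - 126840) = √(-48760 - 126840) = √(-175600) = 20*I*√439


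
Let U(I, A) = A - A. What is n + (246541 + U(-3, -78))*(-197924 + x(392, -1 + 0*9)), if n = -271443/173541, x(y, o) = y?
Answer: -2817133675454245/57847 ≈ -4.8700e+10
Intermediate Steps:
U(I, A) = 0
n = -90481/57847 (n = -271443*1/173541 = -90481/57847 ≈ -1.5641)
n + (246541 + U(-3, -78))*(-197924 + x(392, -1 + 0*9)) = -90481/57847 + (246541 + 0)*(-197924 + 392) = -90481/57847 + 246541*(-197532) = -90481/57847 - 48699736812 = -2817133675454245/57847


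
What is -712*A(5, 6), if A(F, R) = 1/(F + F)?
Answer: -356/5 ≈ -71.200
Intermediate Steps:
A(F, R) = 1/(2*F)
-712*A(5, 6) = -712*(½)/5 = -712*(½)*(⅕) = -712/10 = -178*⅖ = -356/5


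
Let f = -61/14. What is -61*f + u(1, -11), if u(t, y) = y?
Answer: 3567/14 ≈ 254.79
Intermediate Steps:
f = -61/14 (f = -61*1/14 = -61/14 ≈ -4.3571)
-61*f + u(1, -11) = -61*(-61/14) - 11 = 3721/14 - 11 = 3567/14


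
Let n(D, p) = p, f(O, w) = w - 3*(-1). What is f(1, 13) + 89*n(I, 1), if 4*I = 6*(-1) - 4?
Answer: 105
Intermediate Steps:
f(O, w) = 3 + w (f(O, w) = w + 3 = 3 + w)
I = -5/2 (I = (6*(-1) - 4)/4 = (-6 - 4)/4 = (¼)*(-10) = -5/2 ≈ -2.5000)
f(1, 13) + 89*n(I, 1) = (3 + 13) + 89*1 = 16 + 89 = 105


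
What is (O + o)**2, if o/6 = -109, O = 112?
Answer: 293764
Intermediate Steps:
o = -654 (o = 6*(-109) = -654)
(O + o)**2 = (112 - 654)**2 = (-542)**2 = 293764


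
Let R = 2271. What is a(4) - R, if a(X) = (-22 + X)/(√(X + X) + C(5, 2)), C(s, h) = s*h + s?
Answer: -493077/217 + 36*√2/217 ≈ -2272.0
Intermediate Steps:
C(s, h) = s + h*s (C(s, h) = h*s + s = s + h*s)
a(X) = (-22 + X)/(15 + √2*√X) (a(X) = (-22 + X)/(√(X + X) + 5*(1 + 2)) = (-22 + X)/(√(2*X) + 5*3) = (-22 + X)/(√2*√X + 15) = (-22 + X)/(15 + √2*√X))
a(4) - R = (-22 + 4)/(15 + √2*√4) - 1*2271 = -18/(15 + √2*2) - 2271 = -18/(15 + 2*√2) - 2271 = -2271 - 18/(15 + 2*√2)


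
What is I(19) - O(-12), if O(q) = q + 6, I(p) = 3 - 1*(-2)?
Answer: 11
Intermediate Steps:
I(p) = 5 (I(p) = 3 + 2 = 5)
O(q) = 6 + q
I(19) - O(-12) = 5 - (6 - 12) = 5 - 1*(-6) = 5 + 6 = 11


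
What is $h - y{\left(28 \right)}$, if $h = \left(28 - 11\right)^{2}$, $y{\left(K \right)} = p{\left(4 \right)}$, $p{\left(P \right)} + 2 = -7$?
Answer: $298$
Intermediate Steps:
$p{\left(P \right)} = -9$ ($p{\left(P \right)} = -2 - 7 = -9$)
$y{\left(K \right)} = -9$
$h = 289$ ($h = 17^{2} = 289$)
$h - y{\left(28 \right)} = 289 - -9 = 289 + 9 = 298$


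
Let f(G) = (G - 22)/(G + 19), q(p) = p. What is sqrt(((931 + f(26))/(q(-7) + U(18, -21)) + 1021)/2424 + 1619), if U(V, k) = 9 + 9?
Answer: sqrt(133812582555)/9090 ≈ 40.242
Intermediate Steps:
U(V, k) = 18
f(G) = (-22 + G)/(19 + G)
sqrt(((931 + f(26))/(q(-7) + U(18, -21)) + 1021)/2424 + 1619) = sqrt(((931 + (-22 + 26)/(19 + 26))/(-7 + 18) + 1021)/2424 + 1619) = sqrt(((931 + 4/45)/11 + 1021)*(1/2424) + 1619) = sqrt(((931 + (1/45)*4)*(1/11) + 1021)*(1/2424) + 1619) = sqrt(((931 + 4/45)*(1/11) + 1021)*(1/2424) + 1619) = sqrt(((41899/45)*(1/11) + 1021)*(1/2424) + 1619) = sqrt((3809/45 + 1021)*(1/2424) + 1619) = sqrt((49754/45)*(1/2424) + 1619) = sqrt(24877/54540 + 1619) = sqrt(88325137/54540) = sqrt(133812582555)/9090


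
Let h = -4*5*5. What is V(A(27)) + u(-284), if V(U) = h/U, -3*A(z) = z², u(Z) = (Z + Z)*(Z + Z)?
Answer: 78397732/243 ≈ 3.2262e+5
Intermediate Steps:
u(Z) = 4*Z² (u(Z) = (2*Z)*(2*Z) = 4*Z²)
h = -100 (h = -20*5 = -100)
A(z) = -z²/3
V(U) = -100/U
V(A(27)) + u(-284) = -100/((-⅓*27²)) + 4*(-284)² = -100/((-⅓*729)) + 4*80656 = -100/(-243) + 322624 = -100*(-1/243) + 322624 = 100/243 + 322624 = 78397732/243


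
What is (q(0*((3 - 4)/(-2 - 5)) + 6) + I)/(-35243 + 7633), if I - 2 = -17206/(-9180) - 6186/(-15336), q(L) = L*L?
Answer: -2386561/1635967800 ≈ -0.0014588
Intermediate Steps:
q(L) = L²
I = 2788091/651780 (I = 2 + (-17206/(-9180) - 6186/(-15336)) = 2 + (-17206*(-1/9180) - 6186*(-1/15336)) = 2 + (8603/4590 + 1031/2556) = 2 + 1484531/651780 = 2788091/651780 ≈ 4.2777)
(q(0*((3 - 4)/(-2 - 5)) + 6) + I)/(-35243 + 7633) = ((0*((3 - 4)/(-2 - 5)) + 6)² + 2788091/651780)/(-35243 + 7633) = ((0*(-1/(-7)) + 6)² + 2788091/651780)/(-27610) = ((0*(-1*(-⅐)) + 6)² + 2788091/651780)*(-1/27610) = ((0*(⅐) + 6)² + 2788091/651780)*(-1/27610) = ((0 + 6)² + 2788091/651780)*(-1/27610) = (6² + 2788091/651780)*(-1/27610) = (36 + 2788091/651780)*(-1/27610) = (26252171/651780)*(-1/27610) = -2386561/1635967800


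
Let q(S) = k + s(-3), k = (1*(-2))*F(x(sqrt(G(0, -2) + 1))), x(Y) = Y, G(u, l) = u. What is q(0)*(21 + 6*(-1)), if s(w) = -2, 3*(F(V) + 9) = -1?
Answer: 250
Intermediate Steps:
F(V) = -28/3 (F(V) = -9 + (1/3)*(-1) = -9 - 1/3 = -28/3)
k = 56/3 (k = (1*(-2))*(-28/3) = -2*(-28/3) = 56/3 ≈ 18.667)
q(S) = 50/3 (q(S) = 56/3 - 2 = 50/3)
q(0)*(21 + 6*(-1)) = 50*(21 + 6*(-1))/3 = 50*(21 - 6)/3 = (50/3)*15 = 250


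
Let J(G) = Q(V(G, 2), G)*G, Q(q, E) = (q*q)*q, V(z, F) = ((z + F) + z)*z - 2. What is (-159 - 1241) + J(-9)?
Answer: -25770992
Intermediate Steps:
V(z, F) = -2 + z*(F + 2*z) (V(z, F) = ((F + z) + z)*z - 2 = (F + 2*z)*z - 2 = z*(F + 2*z) - 2 = -2 + z*(F + 2*z))
Q(q, E) = q³ (Q(q, E) = q²*q = q³)
J(G) = G*(-2 + 2*G + 2*G²)³ (J(G) = (-2 + 2*G² + 2*G)³*G = (-2 + 2*G + 2*G²)³*G = G*(-2 + 2*G + 2*G²)³)
(-159 - 1241) + J(-9) = (-159 - 1241) + 8*(-9)*(-1 - 9 + (-9)²)³ = -1400 + 8*(-9)*(-1 - 9 + 81)³ = -1400 + 8*(-9)*71³ = -1400 + 8*(-9)*357911 = -1400 - 25769592 = -25770992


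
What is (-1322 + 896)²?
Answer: 181476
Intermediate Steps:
(-1322 + 896)² = (-426)² = 181476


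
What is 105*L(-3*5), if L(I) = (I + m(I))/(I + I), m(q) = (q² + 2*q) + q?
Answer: -1155/2 ≈ -577.50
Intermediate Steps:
m(q) = q² + 3*q
L(I) = (I + I*(3 + I))/(2*I) (L(I) = (I + I*(3 + I))/(I + I) = (I + I*(3 + I))/((2*I)) = (I + I*(3 + I))*(1/(2*I)) = (I + I*(3 + I))/(2*I))
105*L(-3*5) = 105*(2 + (-3*5)/2) = 105*(2 + (½)*(-15)) = 105*(2 - 15/2) = 105*(-11/2) = -1155/2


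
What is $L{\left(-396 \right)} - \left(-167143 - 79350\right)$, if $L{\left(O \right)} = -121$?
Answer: $246372$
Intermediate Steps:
$L{\left(-396 \right)} - \left(-167143 - 79350\right) = -121 - \left(-167143 - 79350\right) = -121 - -246493 = -121 + 246493 = 246372$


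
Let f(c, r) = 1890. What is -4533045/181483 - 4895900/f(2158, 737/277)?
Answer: -89709007475/34300287 ≈ -2615.4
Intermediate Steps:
-4533045/181483 - 4895900/f(2158, 737/277) = -4533045/181483 - 4895900/1890 = -4533045*1/181483 - 4895900*1/1890 = -4533045/181483 - 489590/189 = -89709007475/34300287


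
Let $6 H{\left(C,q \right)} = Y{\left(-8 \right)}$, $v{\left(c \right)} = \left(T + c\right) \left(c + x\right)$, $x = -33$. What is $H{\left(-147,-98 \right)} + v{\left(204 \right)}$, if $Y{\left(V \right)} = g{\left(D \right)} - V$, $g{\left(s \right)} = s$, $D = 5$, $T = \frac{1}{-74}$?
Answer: $\frac{3872108}{111} \approx 34884.0$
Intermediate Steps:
$T = - \frac{1}{74} \approx -0.013514$
$v{\left(c \right)} = \left(-33 + c\right) \left(- \frac{1}{74} + c\right)$ ($v{\left(c \right)} = \left(- \frac{1}{74} + c\right) \left(c - 33\right) = \left(- \frac{1}{74} + c\right) \left(-33 + c\right) = \left(-33 + c\right) \left(- \frac{1}{74} + c\right)$)
$Y{\left(V \right)} = 5 - V$
$H{\left(C,q \right)} = \frac{13}{6}$ ($H{\left(C,q \right)} = \frac{5 - -8}{6} = \frac{5 + 8}{6} = \frac{1}{6} \cdot 13 = \frac{13}{6}$)
$H{\left(-147,-98 \right)} + v{\left(204 \right)} = \frac{13}{6} + \left(\frac{33}{74} + 204^{2} - \frac{249186}{37}\right) = \frac{13}{6} + \left(\frac{33}{74} + 41616 - \frac{249186}{37}\right) = \frac{13}{6} + \frac{2581245}{74} = \frac{3872108}{111}$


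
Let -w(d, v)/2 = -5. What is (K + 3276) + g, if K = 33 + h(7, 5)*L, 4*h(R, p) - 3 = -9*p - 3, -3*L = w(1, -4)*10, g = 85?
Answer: 3769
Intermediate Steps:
w(d, v) = 10 (w(d, v) = -2*(-5) = 10)
L = -100/3 (L = -10*10/3 = -1/3*100 = -100/3 ≈ -33.333)
h(R, p) = -9*p/4 (h(R, p) = 3/4 + (-9*p - 3)/4 = 3/4 + (-3 - 9*p)/4 = 3/4 + (-3/4 - 9*p/4) = -9*p/4)
K = 408 (K = 33 - 9/4*5*(-100/3) = 33 - 45/4*(-100/3) = 33 + 375 = 408)
(K + 3276) + g = (408 + 3276) + 85 = 3684 + 85 = 3769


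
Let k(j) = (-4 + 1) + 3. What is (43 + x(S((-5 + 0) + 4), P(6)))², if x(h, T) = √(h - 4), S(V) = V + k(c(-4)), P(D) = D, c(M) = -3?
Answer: (43 + I*√5)² ≈ 1844.0 + 192.3*I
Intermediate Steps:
k(j) = 0 (k(j) = -3 + 3 = 0)
S(V) = V (S(V) = V + 0 = V)
x(h, T) = √(-4 + h)
(43 + x(S((-5 + 0) + 4), P(6)))² = (43 + √(-4 + ((-5 + 0) + 4)))² = (43 + √(-4 + (-5 + 4)))² = (43 + √(-4 - 1))² = (43 + √(-5))² = (43 + I*√5)²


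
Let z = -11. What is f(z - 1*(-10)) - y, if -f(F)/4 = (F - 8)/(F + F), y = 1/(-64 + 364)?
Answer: -5401/300 ≈ -18.003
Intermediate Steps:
y = 1/300 ≈ 0.0033333
f(F) = -2*(-8 + F)/F (f(F) = -4*(F - 8)/(F + F) = -4*(-8 + F)/(2*F) = -4*(-8 + F)*1/(2*F) = -2*(-8 + F)/F)
f(z - 1*(-10)) - y = (-2 + 16/(-11 - 1*(-10))) - 1*1/300 = (-2 + 16/(-11 + 10)) - 1/300 = (-2 + 16/(-1)) - 1/300 = (-2 + 16*(-1)) - 1/300 = (-2 - 16) - 1/300 = -18 - 1/300 = -5401/300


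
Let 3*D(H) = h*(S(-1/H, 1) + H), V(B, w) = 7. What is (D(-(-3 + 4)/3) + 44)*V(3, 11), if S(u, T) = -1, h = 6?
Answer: 868/3 ≈ 289.33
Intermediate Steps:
D(H) = -2 + 2*H (D(H) = (6*(-1 + H))/3 = (-6 + 6*H)/3 = -2 + 2*H)
(D(-(-3 + 4)/3) + 44)*V(3, 11) = ((-2 + 2*(-(-3 + 4)/3)) + 44)*7 = ((-2 + 2*(-1*1*(⅓))) + 44)*7 = ((-2 + 2*(-1*⅓)) + 44)*7 = ((-2 + 2*(-⅓)) + 44)*7 = ((-2 - ⅔) + 44)*7 = (-8/3 + 44)*7 = (124/3)*7 = 868/3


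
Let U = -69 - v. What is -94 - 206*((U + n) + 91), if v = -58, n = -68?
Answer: -2566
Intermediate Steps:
U = -11 (U = -69 - 1*(-58) = -69 + 58 = -11)
-94 - 206*((U + n) + 91) = -94 - 206*((-11 - 68) + 91) = -94 - 206*(-79 + 91) = -94 - 206*12 = -94 - 2472 = -2566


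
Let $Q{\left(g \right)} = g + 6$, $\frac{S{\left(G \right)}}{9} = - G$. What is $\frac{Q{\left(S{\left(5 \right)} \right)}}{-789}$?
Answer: $\frac{13}{263} \approx 0.04943$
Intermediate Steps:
$S{\left(G \right)} = - 9 G$ ($S{\left(G \right)} = 9 \left(- G\right) = - 9 G$)
$Q{\left(g \right)} = 6 + g$
$\frac{Q{\left(S{\left(5 \right)} \right)}}{-789} = \frac{6 - 45}{-789} = \left(6 - 45\right) \left(- \frac{1}{789}\right) = \left(-39\right) \left(- \frac{1}{789}\right) = \frac{13}{263}$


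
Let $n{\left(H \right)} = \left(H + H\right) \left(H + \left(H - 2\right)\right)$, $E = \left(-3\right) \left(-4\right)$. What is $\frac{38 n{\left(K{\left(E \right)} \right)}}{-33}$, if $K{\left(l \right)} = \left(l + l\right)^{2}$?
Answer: $- \frac{16780800}{11} \approx -1.5255 \cdot 10^{6}$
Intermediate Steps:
$E = 12$
$K{\left(l \right)} = 4 l^{2}$ ($K{\left(l \right)} = \left(2 l\right)^{2} = 4 l^{2}$)
$n{\left(H \right)} = 2 H \left(-2 + 2 H\right)$ ($n{\left(H \right)} = 2 H \left(H + \left(-2 + H\right)\right) = 2 H \left(-2 + 2 H\right)$)
$\frac{38 n{\left(K{\left(E \right)} \right)}}{-33} = \frac{38 \cdot 4 \cdot 4 \cdot 12^{2} \left(-1 + 4 \cdot 12^{2}\right)}{-33} = 38 \cdot 4 \cdot 4 \cdot 144 \left(-1 + 4 \cdot 144\right) \left(- \frac{1}{33}\right) = 38 \cdot 4 \cdot 576 \left(-1 + 576\right) \left(- \frac{1}{33}\right) = 38 \cdot 4 \cdot 576 \cdot 575 \left(- \frac{1}{33}\right) = 38 \cdot 1324800 \left(- \frac{1}{33}\right) = 50342400 \left(- \frac{1}{33}\right) = - \frac{16780800}{11}$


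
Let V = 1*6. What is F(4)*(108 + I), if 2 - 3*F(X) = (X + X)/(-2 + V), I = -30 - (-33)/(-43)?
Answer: 0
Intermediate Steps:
V = 6
I = -1323/43 (I = -30 - (-33)*(-1)/43 = -30 - 1*33/43 = -30 - 33/43 = -1323/43 ≈ -30.767)
F(X) = 2/3 - X/6 (F(X) = 2/3 - (X + X)/(3*(-2 + 6)) = 2/3 - 2*X/(3*4) = 2/3 - X/6)
F(4)*(108 + I) = (2/3 - 1/6*4)*(108 - 1323/43) = (2/3 - 2/3)*(3321/43) = 0*(3321/43) = 0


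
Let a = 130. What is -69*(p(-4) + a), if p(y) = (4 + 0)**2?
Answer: -10074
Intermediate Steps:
p(y) = 16 (p(y) = 4**2 = 16)
-69*(p(-4) + a) = -69*(16 + 130) = -69*146 = -10074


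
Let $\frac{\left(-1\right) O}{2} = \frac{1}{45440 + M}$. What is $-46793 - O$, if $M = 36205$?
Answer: $- \frac{3820414483}{81645} \approx -46793.0$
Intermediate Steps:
$O = - \frac{2}{81645}$ ($O = - \frac{2}{45440 + 36205} = - \frac{2}{81645} \approx -2.4496 \cdot 10^{-5}$)
$-46793 - O = -46793 - - \frac{2}{81645} = -46793 + \frac{2}{81645} = - \frac{3820414483}{81645}$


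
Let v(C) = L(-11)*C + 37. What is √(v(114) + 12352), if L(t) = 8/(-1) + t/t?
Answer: √11591 ≈ 107.66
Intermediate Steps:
L(t) = -7 (L(t) = 8*(-1) + 1 = -8 + 1 = -7)
v(C) = 37 - 7*C (v(C) = -7*C + 37 = 37 - 7*C)
√(v(114) + 12352) = √((37 - 7*114) + 12352) = √((37 - 798) + 12352) = √(-761 + 12352) = √11591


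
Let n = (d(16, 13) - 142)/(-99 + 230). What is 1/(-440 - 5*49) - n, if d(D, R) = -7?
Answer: 101934/89735 ≈ 1.1359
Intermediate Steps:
n = -149/131 (n = (-7 - 142)/(-99 + 230) = -149/131 ≈ -1.1374)
1/(-440 - 5*49) - n = 1/(-440 - 5*49) - 1*(-149/131) = 1/(-440 - 245) + 149/131 = 1/(-685) + 149/131 = -1/685 + 149/131 = 101934/89735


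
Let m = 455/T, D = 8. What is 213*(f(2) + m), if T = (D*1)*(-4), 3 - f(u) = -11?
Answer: -1491/32 ≈ -46.594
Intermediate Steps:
f(u) = 14 (f(u) = 3 - 1*(-11) = 3 + 11 = 14)
T = -32 (T = (8*1)*(-4) = 8*(-4) = -32)
m = -455/32 (m = 455/(-32) = 455*(-1/32) = -455/32 ≈ -14.219)
213*(f(2) + m) = 213*(14 - 455/32) = 213*(-7/32) = -1491/32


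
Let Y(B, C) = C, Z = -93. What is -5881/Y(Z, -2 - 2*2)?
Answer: 5881/6 ≈ 980.17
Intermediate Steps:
-5881/Y(Z, -2 - 2*2) = -5881/(-2 - 2*2) = -5881/(-2 - 4) = -5881/(-6) = -5881*(-1/6) = 5881/6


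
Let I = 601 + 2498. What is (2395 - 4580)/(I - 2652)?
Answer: -2185/447 ≈ -4.8881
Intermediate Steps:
I = 3099
(2395 - 4580)/(I - 2652) = (2395 - 4580)/(3099 - 2652) = -2185/447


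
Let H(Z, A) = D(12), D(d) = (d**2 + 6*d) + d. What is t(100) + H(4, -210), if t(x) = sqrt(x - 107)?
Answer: 228 + I*sqrt(7) ≈ 228.0 + 2.6458*I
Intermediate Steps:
D(d) = d**2 + 7*d
t(x) = sqrt(-107 + x)
H(Z, A) = 228 (H(Z, A) = 12*(7 + 12) = 12*19 = 228)
t(100) + H(4, -210) = sqrt(-107 + 100) + 228 = sqrt(-7) + 228 = I*sqrt(7) + 228 = 228 + I*sqrt(7)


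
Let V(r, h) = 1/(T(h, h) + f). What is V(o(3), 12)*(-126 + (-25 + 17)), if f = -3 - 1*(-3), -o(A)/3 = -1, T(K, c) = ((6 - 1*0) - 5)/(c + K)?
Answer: -3216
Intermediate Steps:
T(K, c) = 1/(K + c) (T(K, c) = ((6 + 0) - 5)/(K + c) = (6 - 5)/(K + c) = 1/(K + c))
o(A) = 3 (o(A) = -3*(-1) = 3)
f = 0 (f = -3 + 3 = 0)
V(r, h) = 2*h (V(r, h) = 1/(1/(h + h) + 0) = 1/(1/(2*h) + 0) = 1/(1/(2*h)) = 2*h)
V(o(3), 12)*(-126 + (-25 + 17)) = (2*12)*(-126 + (-25 + 17)) = 24*(-126 - 8) = 24*(-134) = -3216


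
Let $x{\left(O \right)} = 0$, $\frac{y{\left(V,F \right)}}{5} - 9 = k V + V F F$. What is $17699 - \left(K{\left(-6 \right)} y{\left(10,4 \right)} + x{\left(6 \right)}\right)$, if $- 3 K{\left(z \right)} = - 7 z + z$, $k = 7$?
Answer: $32039$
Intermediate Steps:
$y{\left(V,F \right)} = 45 + 35 V + 5 V F^{2}$ ($y{\left(V,F \right)} = 45 + 5 \left(7 V + V F F\right) = 45 + 5 \left(7 V + F V F\right) = 45 + 5 \left(7 V + V F^{2}\right) = 45 + \left(35 V + 5 V F^{2}\right) = 45 + 35 V + 5 V F^{2}$)
$K{\left(z \right)} = 2 z$ ($K{\left(z \right)} = - \frac{- 7 z + z}{3} = - \frac{\left(-6\right) z}{3} = 2 z$)
$17699 - \left(K{\left(-6 \right)} y{\left(10,4 \right)} + x{\left(6 \right)}\right) = 17699 - \left(2 \left(-6\right) \left(45 + 35 \cdot 10 + 5 \cdot 10 \cdot 4^{2}\right) + 0\right) = 17699 - \left(- 12 \left(45 + 350 + 5 \cdot 10 \cdot 16\right) + 0\right) = 17699 - \left(- 12 \left(45 + 350 + 800\right) + 0\right) = 17699 - \left(\left(-12\right) 1195 + 0\right) = 17699 - \left(-14340 + 0\right) = 17699 - -14340 = 17699 + 14340 = 32039$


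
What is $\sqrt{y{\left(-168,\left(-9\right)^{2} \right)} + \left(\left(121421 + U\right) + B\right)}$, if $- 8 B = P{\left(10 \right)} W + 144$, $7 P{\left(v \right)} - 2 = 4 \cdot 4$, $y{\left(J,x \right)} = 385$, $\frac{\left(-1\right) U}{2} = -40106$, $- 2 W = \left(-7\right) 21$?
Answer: $\frac{\sqrt{3231622}}{4} \approx 449.42$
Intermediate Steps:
$W = \frac{147}{2}$ ($W = - \frac{\left(-7\right) 21}{2} = \left(- \frac{1}{2}\right) \left(-147\right) = \frac{147}{2} \approx 73.5$)
$U = 80212$ ($U = \left(-2\right) \left(-40106\right) = 80212$)
$P{\left(v \right)} = \frac{18}{7}$ ($P{\left(v \right)} = \frac{2}{7} + \frac{4 \cdot 4}{7} = \frac{2}{7} + \frac{1}{7} \cdot 16 = \frac{2}{7} + \frac{16}{7} = \frac{18}{7}$)
$B = - \frac{333}{8}$ ($B = - \frac{\frac{18}{7} \cdot \frac{147}{2} + 144}{8} = - \frac{189 + 144}{8} = \left(- \frac{1}{8}\right) 333 = - \frac{333}{8} \approx -41.625$)
$\sqrt{y{\left(-168,\left(-9\right)^{2} \right)} + \left(\left(121421 + U\right) + B\right)} = \sqrt{385 + \left(\left(121421 + 80212\right) - \frac{333}{8}\right)} = \sqrt{385 + \left(201633 - \frac{333}{8}\right)} = \sqrt{385 + \frac{1612731}{8}} = \sqrt{\frac{1615811}{8}} = \frac{\sqrt{3231622}}{4}$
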